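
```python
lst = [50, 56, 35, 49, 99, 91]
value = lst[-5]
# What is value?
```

lst has length 6. Negative index -5 maps to positive index 6 + (-5) = 1. lst[1] = 56.

56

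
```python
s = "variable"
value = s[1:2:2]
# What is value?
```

s has length 8. The slice s[1:2:2] selects indices [1] (1->'a'), giving 'a'.

'a'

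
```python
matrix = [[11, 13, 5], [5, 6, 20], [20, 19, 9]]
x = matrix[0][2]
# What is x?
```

matrix[0] = [11, 13, 5]. Taking column 2 of that row yields 5.

5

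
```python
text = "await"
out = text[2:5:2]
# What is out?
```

text has length 5. The slice text[2:5:2] selects indices [2, 4] (2->'a', 4->'t'), giving 'at'.

'at'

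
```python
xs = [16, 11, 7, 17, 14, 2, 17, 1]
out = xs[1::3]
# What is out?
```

xs has length 8. The slice xs[1::3] selects indices [1, 4, 7] (1->11, 4->14, 7->1), giving [11, 14, 1].

[11, 14, 1]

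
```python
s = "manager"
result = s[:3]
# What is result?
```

s has length 7. The slice s[:3] selects indices [0, 1, 2] (0->'m', 1->'a', 2->'n'), giving 'man'.

'man'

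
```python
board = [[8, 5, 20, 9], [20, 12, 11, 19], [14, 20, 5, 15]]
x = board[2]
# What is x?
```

board has 3 rows. Row 2 is [14, 20, 5, 15].

[14, 20, 5, 15]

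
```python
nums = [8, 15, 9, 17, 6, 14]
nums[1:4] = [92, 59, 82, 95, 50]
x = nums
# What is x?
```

nums starts as [8, 15, 9, 17, 6, 14] (length 6). The slice nums[1:4] covers indices [1, 2, 3] with values [15, 9, 17]. Replacing that slice with [92, 59, 82, 95, 50] (different length) produces [8, 92, 59, 82, 95, 50, 6, 14].

[8, 92, 59, 82, 95, 50, 6, 14]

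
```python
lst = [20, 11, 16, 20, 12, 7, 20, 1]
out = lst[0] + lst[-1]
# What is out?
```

lst has length 8. lst[0] = 20.
lst has length 8. Negative index -1 maps to positive index 8 + (-1) = 7. lst[7] = 1.
Sum: 20 + 1 = 21.

21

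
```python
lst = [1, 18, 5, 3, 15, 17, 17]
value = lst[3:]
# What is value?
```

lst has length 7. The slice lst[3:] selects indices [3, 4, 5, 6] (3->3, 4->15, 5->17, 6->17), giving [3, 15, 17, 17].

[3, 15, 17, 17]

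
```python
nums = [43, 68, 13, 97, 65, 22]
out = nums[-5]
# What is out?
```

nums has length 6. Negative index -5 maps to positive index 6 + (-5) = 1. nums[1] = 68.

68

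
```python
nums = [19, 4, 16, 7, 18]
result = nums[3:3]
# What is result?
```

nums has length 5. The slice nums[3:3] resolves to an empty index range, so the result is [].

[]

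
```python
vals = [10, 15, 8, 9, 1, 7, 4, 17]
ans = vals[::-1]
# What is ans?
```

vals has length 8. The slice vals[::-1] selects indices [7, 6, 5, 4, 3, 2, 1, 0] (7->17, 6->4, 5->7, 4->1, 3->9, 2->8, 1->15, 0->10), giving [17, 4, 7, 1, 9, 8, 15, 10].

[17, 4, 7, 1, 9, 8, 15, 10]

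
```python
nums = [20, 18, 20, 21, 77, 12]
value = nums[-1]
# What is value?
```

nums has length 6. Negative index -1 maps to positive index 6 + (-1) = 5. nums[5] = 12.

12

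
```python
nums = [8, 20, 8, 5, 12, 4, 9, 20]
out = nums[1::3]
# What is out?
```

nums has length 8. The slice nums[1::3] selects indices [1, 4, 7] (1->20, 4->12, 7->20), giving [20, 12, 20].

[20, 12, 20]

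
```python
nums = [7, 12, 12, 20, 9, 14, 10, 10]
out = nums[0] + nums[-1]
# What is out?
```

nums has length 8. nums[0] = 7.
nums has length 8. Negative index -1 maps to positive index 8 + (-1) = 7. nums[7] = 10.
Sum: 7 + 10 = 17.

17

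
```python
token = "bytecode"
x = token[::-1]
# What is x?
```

token has length 8. The slice token[::-1] selects indices [7, 6, 5, 4, 3, 2, 1, 0] (7->'e', 6->'d', 5->'o', 4->'c', 3->'e', 2->'t', 1->'y', 0->'b'), giving 'edocetyb'.

'edocetyb'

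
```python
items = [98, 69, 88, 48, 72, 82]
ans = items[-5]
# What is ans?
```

items has length 6. Negative index -5 maps to positive index 6 + (-5) = 1. items[1] = 69.

69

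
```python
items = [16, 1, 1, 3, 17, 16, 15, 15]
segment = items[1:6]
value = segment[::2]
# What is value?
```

items has length 8. The slice items[1:6] selects indices [1, 2, 3, 4, 5] (1->1, 2->1, 3->3, 4->17, 5->16), giving [1, 1, 3, 17, 16]. So segment = [1, 1, 3, 17, 16]. segment has length 5. The slice segment[::2] selects indices [0, 2, 4] (0->1, 2->3, 4->16), giving [1, 3, 16].

[1, 3, 16]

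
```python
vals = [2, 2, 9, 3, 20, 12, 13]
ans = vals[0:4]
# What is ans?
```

vals has length 7. The slice vals[0:4] selects indices [0, 1, 2, 3] (0->2, 1->2, 2->9, 3->3), giving [2, 2, 9, 3].

[2, 2, 9, 3]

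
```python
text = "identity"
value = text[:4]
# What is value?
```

text has length 8. The slice text[:4] selects indices [0, 1, 2, 3] (0->'i', 1->'d', 2->'e', 3->'n'), giving 'iden'.

'iden'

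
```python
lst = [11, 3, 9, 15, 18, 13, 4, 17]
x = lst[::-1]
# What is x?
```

lst has length 8. The slice lst[::-1] selects indices [7, 6, 5, 4, 3, 2, 1, 0] (7->17, 6->4, 5->13, 4->18, 3->15, 2->9, 1->3, 0->11), giving [17, 4, 13, 18, 15, 9, 3, 11].

[17, 4, 13, 18, 15, 9, 3, 11]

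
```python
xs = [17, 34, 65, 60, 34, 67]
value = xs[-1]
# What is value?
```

xs has length 6. Negative index -1 maps to positive index 6 + (-1) = 5. xs[5] = 67.

67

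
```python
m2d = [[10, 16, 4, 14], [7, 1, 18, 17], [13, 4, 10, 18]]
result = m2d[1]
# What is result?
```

m2d has 3 rows. Row 1 is [7, 1, 18, 17].

[7, 1, 18, 17]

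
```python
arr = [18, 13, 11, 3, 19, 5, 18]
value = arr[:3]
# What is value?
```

arr has length 7. The slice arr[:3] selects indices [0, 1, 2] (0->18, 1->13, 2->11), giving [18, 13, 11].

[18, 13, 11]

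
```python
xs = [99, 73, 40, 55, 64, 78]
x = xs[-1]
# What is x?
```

xs has length 6. Negative index -1 maps to positive index 6 + (-1) = 5. xs[5] = 78.

78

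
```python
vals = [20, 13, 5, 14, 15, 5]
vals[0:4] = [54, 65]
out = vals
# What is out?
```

vals starts as [20, 13, 5, 14, 15, 5] (length 6). The slice vals[0:4] covers indices [0, 1, 2, 3] with values [20, 13, 5, 14]. Replacing that slice with [54, 65] (different length) produces [54, 65, 15, 5].

[54, 65, 15, 5]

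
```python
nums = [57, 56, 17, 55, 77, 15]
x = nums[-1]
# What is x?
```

nums has length 6. Negative index -1 maps to positive index 6 + (-1) = 5. nums[5] = 15.

15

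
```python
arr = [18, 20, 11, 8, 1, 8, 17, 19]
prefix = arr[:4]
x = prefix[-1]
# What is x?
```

arr has length 8. The slice arr[:4] selects indices [0, 1, 2, 3] (0->18, 1->20, 2->11, 3->8), giving [18, 20, 11, 8]. So prefix = [18, 20, 11, 8]. Then prefix[-1] = 8.

8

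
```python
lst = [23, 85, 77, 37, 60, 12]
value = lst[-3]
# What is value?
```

lst has length 6. Negative index -3 maps to positive index 6 + (-3) = 3. lst[3] = 37.

37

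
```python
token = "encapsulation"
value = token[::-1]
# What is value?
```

token has length 13. The slice token[::-1] selects indices [12, 11, 10, 9, 8, 7, 6, 5, 4, 3, 2, 1, 0] (12->'n', 11->'o', 10->'i', 9->'t', 8->'a', 7->'l', 6->'u', 5->'s', 4->'p', 3->'a', 2->'c', 1->'n', 0->'e'), giving 'noitaluspacne'.

'noitaluspacne'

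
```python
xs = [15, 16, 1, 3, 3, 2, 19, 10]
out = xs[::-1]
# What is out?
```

xs has length 8. The slice xs[::-1] selects indices [7, 6, 5, 4, 3, 2, 1, 0] (7->10, 6->19, 5->2, 4->3, 3->3, 2->1, 1->16, 0->15), giving [10, 19, 2, 3, 3, 1, 16, 15].

[10, 19, 2, 3, 3, 1, 16, 15]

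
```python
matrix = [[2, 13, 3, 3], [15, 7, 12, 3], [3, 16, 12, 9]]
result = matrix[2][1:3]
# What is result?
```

matrix[2] = [3, 16, 12, 9]. matrix[2] has length 4. The slice matrix[2][1:3] selects indices [1, 2] (1->16, 2->12), giving [16, 12].

[16, 12]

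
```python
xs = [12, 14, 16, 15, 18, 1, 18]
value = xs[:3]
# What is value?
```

xs has length 7. The slice xs[:3] selects indices [0, 1, 2] (0->12, 1->14, 2->16), giving [12, 14, 16].

[12, 14, 16]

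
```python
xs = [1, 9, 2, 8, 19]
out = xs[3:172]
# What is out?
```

xs has length 5. The slice xs[3:172] selects indices [3, 4] (3->8, 4->19), giving [8, 19].

[8, 19]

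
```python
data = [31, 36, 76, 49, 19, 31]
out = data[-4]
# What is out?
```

data has length 6. Negative index -4 maps to positive index 6 + (-4) = 2. data[2] = 76.

76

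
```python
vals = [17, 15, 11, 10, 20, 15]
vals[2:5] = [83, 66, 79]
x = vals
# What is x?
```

vals starts as [17, 15, 11, 10, 20, 15] (length 6). The slice vals[2:5] covers indices [2, 3, 4] with values [11, 10, 20]. Replacing that slice with [83, 66, 79] (same length) produces [17, 15, 83, 66, 79, 15].

[17, 15, 83, 66, 79, 15]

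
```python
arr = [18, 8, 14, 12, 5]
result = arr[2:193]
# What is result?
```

arr has length 5. The slice arr[2:193] selects indices [2, 3, 4] (2->14, 3->12, 4->5), giving [14, 12, 5].

[14, 12, 5]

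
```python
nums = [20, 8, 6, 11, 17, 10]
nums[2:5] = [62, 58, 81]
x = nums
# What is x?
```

nums starts as [20, 8, 6, 11, 17, 10] (length 6). The slice nums[2:5] covers indices [2, 3, 4] with values [6, 11, 17]. Replacing that slice with [62, 58, 81] (same length) produces [20, 8, 62, 58, 81, 10].

[20, 8, 62, 58, 81, 10]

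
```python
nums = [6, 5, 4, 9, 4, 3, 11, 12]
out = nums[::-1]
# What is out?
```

nums has length 8. The slice nums[::-1] selects indices [7, 6, 5, 4, 3, 2, 1, 0] (7->12, 6->11, 5->3, 4->4, 3->9, 2->4, 1->5, 0->6), giving [12, 11, 3, 4, 9, 4, 5, 6].

[12, 11, 3, 4, 9, 4, 5, 6]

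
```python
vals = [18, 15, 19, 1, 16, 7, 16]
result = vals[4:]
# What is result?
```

vals has length 7. The slice vals[4:] selects indices [4, 5, 6] (4->16, 5->7, 6->16), giving [16, 7, 16].

[16, 7, 16]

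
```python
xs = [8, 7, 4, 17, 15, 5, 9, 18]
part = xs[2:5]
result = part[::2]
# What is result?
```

xs has length 8. The slice xs[2:5] selects indices [2, 3, 4] (2->4, 3->17, 4->15), giving [4, 17, 15]. So part = [4, 17, 15]. part has length 3. The slice part[::2] selects indices [0, 2] (0->4, 2->15), giving [4, 15].

[4, 15]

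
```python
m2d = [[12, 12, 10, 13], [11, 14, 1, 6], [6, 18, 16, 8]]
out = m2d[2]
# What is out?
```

m2d has 3 rows. Row 2 is [6, 18, 16, 8].

[6, 18, 16, 8]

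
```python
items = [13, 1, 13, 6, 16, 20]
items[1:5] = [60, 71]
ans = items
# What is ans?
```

items starts as [13, 1, 13, 6, 16, 20] (length 6). The slice items[1:5] covers indices [1, 2, 3, 4] with values [1, 13, 6, 16]. Replacing that slice with [60, 71] (different length) produces [13, 60, 71, 20].

[13, 60, 71, 20]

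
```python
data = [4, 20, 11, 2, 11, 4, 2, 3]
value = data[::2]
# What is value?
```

data has length 8. The slice data[::2] selects indices [0, 2, 4, 6] (0->4, 2->11, 4->11, 6->2), giving [4, 11, 11, 2].

[4, 11, 11, 2]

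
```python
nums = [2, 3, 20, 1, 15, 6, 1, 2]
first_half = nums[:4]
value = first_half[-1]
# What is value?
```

nums has length 8. The slice nums[:4] selects indices [0, 1, 2, 3] (0->2, 1->3, 2->20, 3->1), giving [2, 3, 20, 1]. So first_half = [2, 3, 20, 1]. Then first_half[-1] = 1.

1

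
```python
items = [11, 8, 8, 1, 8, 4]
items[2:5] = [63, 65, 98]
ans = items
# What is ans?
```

items starts as [11, 8, 8, 1, 8, 4] (length 6). The slice items[2:5] covers indices [2, 3, 4] with values [8, 1, 8]. Replacing that slice with [63, 65, 98] (same length) produces [11, 8, 63, 65, 98, 4].

[11, 8, 63, 65, 98, 4]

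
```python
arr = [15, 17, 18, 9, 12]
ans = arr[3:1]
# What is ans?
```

arr has length 5. The slice arr[3:1] resolves to an empty index range, so the result is [].

[]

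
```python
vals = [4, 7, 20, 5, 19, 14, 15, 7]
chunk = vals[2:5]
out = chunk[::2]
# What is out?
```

vals has length 8. The slice vals[2:5] selects indices [2, 3, 4] (2->20, 3->5, 4->19), giving [20, 5, 19]. So chunk = [20, 5, 19]. chunk has length 3. The slice chunk[::2] selects indices [0, 2] (0->20, 2->19), giving [20, 19].

[20, 19]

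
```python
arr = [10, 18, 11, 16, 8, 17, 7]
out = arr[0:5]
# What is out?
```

arr has length 7. The slice arr[0:5] selects indices [0, 1, 2, 3, 4] (0->10, 1->18, 2->11, 3->16, 4->8), giving [10, 18, 11, 16, 8].

[10, 18, 11, 16, 8]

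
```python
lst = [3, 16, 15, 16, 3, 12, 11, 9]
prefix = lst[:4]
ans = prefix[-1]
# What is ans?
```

lst has length 8. The slice lst[:4] selects indices [0, 1, 2, 3] (0->3, 1->16, 2->15, 3->16), giving [3, 16, 15, 16]. So prefix = [3, 16, 15, 16]. Then prefix[-1] = 16.

16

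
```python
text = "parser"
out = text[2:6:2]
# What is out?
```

text has length 6. The slice text[2:6:2] selects indices [2, 4] (2->'r', 4->'e'), giving 're'.

're'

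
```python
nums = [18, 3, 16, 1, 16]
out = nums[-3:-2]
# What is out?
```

nums has length 5. The slice nums[-3:-2] selects indices [2] (2->16), giving [16].

[16]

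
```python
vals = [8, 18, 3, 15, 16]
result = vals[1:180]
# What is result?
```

vals has length 5. The slice vals[1:180] selects indices [1, 2, 3, 4] (1->18, 2->3, 3->15, 4->16), giving [18, 3, 15, 16].

[18, 3, 15, 16]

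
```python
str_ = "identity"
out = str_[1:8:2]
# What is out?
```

str_ has length 8. The slice str_[1:8:2] selects indices [1, 3, 5, 7] (1->'d', 3->'n', 5->'i', 7->'y'), giving 'dniy'.

'dniy'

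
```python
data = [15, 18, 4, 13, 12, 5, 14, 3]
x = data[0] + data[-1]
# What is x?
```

data has length 8. data[0] = 15.
data has length 8. Negative index -1 maps to positive index 8 + (-1) = 7. data[7] = 3.
Sum: 15 + 3 = 18.

18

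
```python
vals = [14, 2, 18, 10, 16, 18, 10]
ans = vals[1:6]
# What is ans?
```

vals has length 7. The slice vals[1:6] selects indices [1, 2, 3, 4, 5] (1->2, 2->18, 3->10, 4->16, 5->18), giving [2, 18, 10, 16, 18].

[2, 18, 10, 16, 18]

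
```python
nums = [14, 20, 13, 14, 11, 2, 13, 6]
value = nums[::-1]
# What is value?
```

nums has length 8. The slice nums[::-1] selects indices [7, 6, 5, 4, 3, 2, 1, 0] (7->6, 6->13, 5->2, 4->11, 3->14, 2->13, 1->20, 0->14), giving [6, 13, 2, 11, 14, 13, 20, 14].

[6, 13, 2, 11, 14, 13, 20, 14]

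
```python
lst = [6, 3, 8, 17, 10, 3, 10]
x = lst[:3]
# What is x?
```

lst has length 7. The slice lst[:3] selects indices [0, 1, 2] (0->6, 1->3, 2->8), giving [6, 3, 8].

[6, 3, 8]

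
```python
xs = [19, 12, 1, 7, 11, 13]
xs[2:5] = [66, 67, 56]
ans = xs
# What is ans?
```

xs starts as [19, 12, 1, 7, 11, 13] (length 6). The slice xs[2:5] covers indices [2, 3, 4] with values [1, 7, 11]. Replacing that slice with [66, 67, 56] (same length) produces [19, 12, 66, 67, 56, 13].

[19, 12, 66, 67, 56, 13]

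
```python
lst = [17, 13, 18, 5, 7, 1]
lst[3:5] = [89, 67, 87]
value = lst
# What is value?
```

lst starts as [17, 13, 18, 5, 7, 1] (length 6). The slice lst[3:5] covers indices [3, 4] with values [5, 7]. Replacing that slice with [89, 67, 87] (different length) produces [17, 13, 18, 89, 67, 87, 1].

[17, 13, 18, 89, 67, 87, 1]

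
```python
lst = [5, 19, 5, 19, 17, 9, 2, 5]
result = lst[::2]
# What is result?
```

lst has length 8. The slice lst[::2] selects indices [0, 2, 4, 6] (0->5, 2->5, 4->17, 6->2), giving [5, 5, 17, 2].

[5, 5, 17, 2]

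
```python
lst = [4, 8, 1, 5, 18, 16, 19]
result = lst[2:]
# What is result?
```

lst has length 7. The slice lst[2:] selects indices [2, 3, 4, 5, 6] (2->1, 3->5, 4->18, 5->16, 6->19), giving [1, 5, 18, 16, 19].

[1, 5, 18, 16, 19]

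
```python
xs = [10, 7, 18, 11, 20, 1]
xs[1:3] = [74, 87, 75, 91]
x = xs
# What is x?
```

xs starts as [10, 7, 18, 11, 20, 1] (length 6). The slice xs[1:3] covers indices [1, 2] with values [7, 18]. Replacing that slice with [74, 87, 75, 91] (different length) produces [10, 74, 87, 75, 91, 11, 20, 1].

[10, 74, 87, 75, 91, 11, 20, 1]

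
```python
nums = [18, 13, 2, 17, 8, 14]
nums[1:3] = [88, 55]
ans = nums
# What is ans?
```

nums starts as [18, 13, 2, 17, 8, 14] (length 6). The slice nums[1:3] covers indices [1, 2] with values [13, 2]. Replacing that slice with [88, 55] (same length) produces [18, 88, 55, 17, 8, 14].

[18, 88, 55, 17, 8, 14]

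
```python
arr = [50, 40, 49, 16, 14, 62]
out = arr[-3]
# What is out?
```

arr has length 6. Negative index -3 maps to positive index 6 + (-3) = 3. arr[3] = 16.

16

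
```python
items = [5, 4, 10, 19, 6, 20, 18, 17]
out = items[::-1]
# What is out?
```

items has length 8. The slice items[::-1] selects indices [7, 6, 5, 4, 3, 2, 1, 0] (7->17, 6->18, 5->20, 4->6, 3->19, 2->10, 1->4, 0->5), giving [17, 18, 20, 6, 19, 10, 4, 5].

[17, 18, 20, 6, 19, 10, 4, 5]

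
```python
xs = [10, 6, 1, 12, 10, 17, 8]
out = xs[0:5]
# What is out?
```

xs has length 7. The slice xs[0:5] selects indices [0, 1, 2, 3, 4] (0->10, 1->6, 2->1, 3->12, 4->10), giving [10, 6, 1, 12, 10].

[10, 6, 1, 12, 10]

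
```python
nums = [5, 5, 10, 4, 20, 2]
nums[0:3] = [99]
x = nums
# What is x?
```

nums starts as [5, 5, 10, 4, 20, 2] (length 6). The slice nums[0:3] covers indices [0, 1, 2] with values [5, 5, 10]. Replacing that slice with [99] (different length) produces [99, 4, 20, 2].

[99, 4, 20, 2]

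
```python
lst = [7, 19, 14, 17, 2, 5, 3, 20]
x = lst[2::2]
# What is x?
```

lst has length 8. The slice lst[2::2] selects indices [2, 4, 6] (2->14, 4->2, 6->3), giving [14, 2, 3].

[14, 2, 3]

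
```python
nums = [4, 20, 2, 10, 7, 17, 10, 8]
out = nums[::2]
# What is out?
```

nums has length 8. The slice nums[::2] selects indices [0, 2, 4, 6] (0->4, 2->2, 4->7, 6->10), giving [4, 2, 7, 10].

[4, 2, 7, 10]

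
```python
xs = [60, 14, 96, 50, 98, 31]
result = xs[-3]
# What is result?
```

xs has length 6. Negative index -3 maps to positive index 6 + (-3) = 3. xs[3] = 50.

50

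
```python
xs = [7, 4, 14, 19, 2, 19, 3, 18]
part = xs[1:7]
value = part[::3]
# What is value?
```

xs has length 8. The slice xs[1:7] selects indices [1, 2, 3, 4, 5, 6] (1->4, 2->14, 3->19, 4->2, 5->19, 6->3), giving [4, 14, 19, 2, 19, 3]. So part = [4, 14, 19, 2, 19, 3]. part has length 6. The slice part[::3] selects indices [0, 3] (0->4, 3->2), giving [4, 2].

[4, 2]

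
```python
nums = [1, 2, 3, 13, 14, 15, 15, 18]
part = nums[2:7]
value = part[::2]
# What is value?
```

nums has length 8. The slice nums[2:7] selects indices [2, 3, 4, 5, 6] (2->3, 3->13, 4->14, 5->15, 6->15), giving [3, 13, 14, 15, 15]. So part = [3, 13, 14, 15, 15]. part has length 5. The slice part[::2] selects indices [0, 2, 4] (0->3, 2->14, 4->15), giving [3, 14, 15].

[3, 14, 15]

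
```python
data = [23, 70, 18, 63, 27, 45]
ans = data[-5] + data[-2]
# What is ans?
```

data has length 6. Negative index -5 maps to positive index 6 + (-5) = 1. data[1] = 70.
data has length 6. Negative index -2 maps to positive index 6 + (-2) = 4. data[4] = 27.
Sum: 70 + 27 = 97.

97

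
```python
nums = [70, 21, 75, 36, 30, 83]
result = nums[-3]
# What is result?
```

nums has length 6. Negative index -3 maps to positive index 6 + (-3) = 3. nums[3] = 36.

36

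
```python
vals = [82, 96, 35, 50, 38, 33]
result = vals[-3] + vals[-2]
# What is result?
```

vals has length 6. Negative index -3 maps to positive index 6 + (-3) = 3. vals[3] = 50.
vals has length 6. Negative index -2 maps to positive index 6 + (-2) = 4. vals[4] = 38.
Sum: 50 + 38 = 88.

88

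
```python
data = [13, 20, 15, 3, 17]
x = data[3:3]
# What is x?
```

data has length 5. The slice data[3:3] resolves to an empty index range, so the result is [].

[]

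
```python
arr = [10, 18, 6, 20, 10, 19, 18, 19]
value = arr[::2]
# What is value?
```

arr has length 8. The slice arr[::2] selects indices [0, 2, 4, 6] (0->10, 2->6, 4->10, 6->18), giving [10, 6, 10, 18].

[10, 6, 10, 18]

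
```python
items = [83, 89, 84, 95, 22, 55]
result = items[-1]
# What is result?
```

items has length 6. Negative index -1 maps to positive index 6 + (-1) = 5. items[5] = 55.

55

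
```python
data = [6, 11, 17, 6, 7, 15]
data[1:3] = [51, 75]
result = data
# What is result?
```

data starts as [6, 11, 17, 6, 7, 15] (length 6). The slice data[1:3] covers indices [1, 2] with values [11, 17]. Replacing that slice with [51, 75] (same length) produces [6, 51, 75, 6, 7, 15].

[6, 51, 75, 6, 7, 15]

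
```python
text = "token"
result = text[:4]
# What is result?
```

text has length 5. The slice text[:4] selects indices [0, 1, 2, 3] (0->'t', 1->'o', 2->'k', 3->'e'), giving 'toke'.

'toke'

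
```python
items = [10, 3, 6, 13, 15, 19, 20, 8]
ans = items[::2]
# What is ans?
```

items has length 8. The slice items[::2] selects indices [0, 2, 4, 6] (0->10, 2->6, 4->15, 6->20), giving [10, 6, 15, 20].

[10, 6, 15, 20]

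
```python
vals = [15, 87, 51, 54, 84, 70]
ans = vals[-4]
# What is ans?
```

vals has length 6. Negative index -4 maps to positive index 6 + (-4) = 2. vals[2] = 51.

51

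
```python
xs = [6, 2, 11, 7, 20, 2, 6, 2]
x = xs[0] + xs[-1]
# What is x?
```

xs has length 8. xs[0] = 6.
xs has length 8. Negative index -1 maps to positive index 8 + (-1) = 7. xs[7] = 2.
Sum: 6 + 2 = 8.

8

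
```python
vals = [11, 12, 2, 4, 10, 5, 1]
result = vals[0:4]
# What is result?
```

vals has length 7. The slice vals[0:4] selects indices [0, 1, 2, 3] (0->11, 1->12, 2->2, 3->4), giving [11, 12, 2, 4].

[11, 12, 2, 4]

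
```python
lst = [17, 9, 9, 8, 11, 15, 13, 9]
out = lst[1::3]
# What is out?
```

lst has length 8. The slice lst[1::3] selects indices [1, 4, 7] (1->9, 4->11, 7->9), giving [9, 11, 9].

[9, 11, 9]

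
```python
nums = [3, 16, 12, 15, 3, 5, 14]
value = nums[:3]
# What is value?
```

nums has length 7. The slice nums[:3] selects indices [0, 1, 2] (0->3, 1->16, 2->12), giving [3, 16, 12].

[3, 16, 12]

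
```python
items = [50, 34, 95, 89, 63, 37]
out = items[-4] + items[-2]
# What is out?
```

items has length 6. Negative index -4 maps to positive index 6 + (-4) = 2. items[2] = 95.
items has length 6. Negative index -2 maps to positive index 6 + (-2) = 4. items[4] = 63.
Sum: 95 + 63 = 158.

158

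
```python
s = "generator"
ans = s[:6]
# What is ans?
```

s has length 9. The slice s[:6] selects indices [0, 1, 2, 3, 4, 5] (0->'g', 1->'e', 2->'n', 3->'e', 4->'r', 5->'a'), giving 'genera'.

'genera'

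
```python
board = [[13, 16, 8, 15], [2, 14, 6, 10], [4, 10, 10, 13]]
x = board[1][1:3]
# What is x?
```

board[1] = [2, 14, 6, 10]. board[1] has length 4. The slice board[1][1:3] selects indices [1, 2] (1->14, 2->6), giving [14, 6].

[14, 6]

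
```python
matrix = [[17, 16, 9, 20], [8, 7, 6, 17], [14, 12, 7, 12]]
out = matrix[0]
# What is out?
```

matrix has 3 rows. Row 0 is [17, 16, 9, 20].

[17, 16, 9, 20]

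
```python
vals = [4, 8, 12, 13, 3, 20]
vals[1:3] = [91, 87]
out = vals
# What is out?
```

vals starts as [4, 8, 12, 13, 3, 20] (length 6). The slice vals[1:3] covers indices [1, 2] with values [8, 12]. Replacing that slice with [91, 87] (same length) produces [4, 91, 87, 13, 3, 20].

[4, 91, 87, 13, 3, 20]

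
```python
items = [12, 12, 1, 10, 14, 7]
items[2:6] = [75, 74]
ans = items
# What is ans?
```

items starts as [12, 12, 1, 10, 14, 7] (length 6). The slice items[2:6] covers indices [2, 3, 4, 5] with values [1, 10, 14, 7]. Replacing that slice with [75, 74] (different length) produces [12, 12, 75, 74].

[12, 12, 75, 74]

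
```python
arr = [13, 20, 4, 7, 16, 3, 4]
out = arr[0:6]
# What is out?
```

arr has length 7. The slice arr[0:6] selects indices [0, 1, 2, 3, 4, 5] (0->13, 1->20, 2->4, 3->7, 4->16, 5->3), giving [13, 20, 4, 7, 16, 3].

[13, 20, 4, 7, 16, 3]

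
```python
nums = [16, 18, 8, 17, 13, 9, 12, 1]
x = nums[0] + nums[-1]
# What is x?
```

nums has length 8. nums[0] = 16.
nums has length 8. Negative index -1 maps to positive index 8 + (-1) = 7. nums[7] = 1.
Sum: 16 + 1 = 17.

17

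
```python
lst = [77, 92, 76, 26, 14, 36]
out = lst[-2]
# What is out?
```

lst has length 6. Negative index -2 maps to positive index 6 + (-2) = 4. lst[4] = 14.

14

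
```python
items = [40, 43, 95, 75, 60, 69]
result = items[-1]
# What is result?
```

items has length 6. Negative index -1 maps to positive index 6 + (-1) = 5. items[5] = 69.

69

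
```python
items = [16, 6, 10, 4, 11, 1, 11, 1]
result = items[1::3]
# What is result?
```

items has length 8. The slice items[1::3] selects indices [1, 4, 7] (1->6, 4->11, 7->1), giving [6, 11, 1].

[6, 11, 1]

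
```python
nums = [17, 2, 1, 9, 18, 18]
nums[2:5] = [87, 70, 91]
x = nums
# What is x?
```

nums starts as [17, 2, 1, 9, 18, 18] (length 6). The slice nums[2:5] covers indices [2, 3, 4] with values [1, 9, 18]. Replacing that slice with [87, 70, 91] (same length) produces [17, 2, 87, 70, 91, 18].

[17, 2, 87, 70, 91, 18]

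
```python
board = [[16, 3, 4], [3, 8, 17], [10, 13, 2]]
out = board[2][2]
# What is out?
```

board[2] = [10, 13, 2]. Taking column 2 of that row yields 2.

2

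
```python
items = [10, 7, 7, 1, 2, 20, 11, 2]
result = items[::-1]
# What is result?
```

items has length 8. The slice items[::-1] selects indices [7, 6, 5, 4, 3, 2, 1, 0] (7->2, 6->11, 5->20, 4->2, 3->1, 2->7, 1->7, 0->10), giving [2, 11, 20, 2, 1, 7, 7, 10].

[2, 11, 20, 2, 1, 7, 7, 10]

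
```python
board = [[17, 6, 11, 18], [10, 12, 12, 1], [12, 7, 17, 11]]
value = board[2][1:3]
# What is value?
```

board[2] = [12, 7, 17, 11]. board[2] has length 4. The slice board[2][1:3] selects indices [1, 2] (1->7, 2->17), giving [7, 17].

[7, 17]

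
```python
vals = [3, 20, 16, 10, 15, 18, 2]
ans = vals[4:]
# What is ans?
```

vals has length 7. The slice vals[4:] selects indices [4, 5, 6] (4->15, 5->18, 6->2), giving [15, 18, 2].

[15, 18, 2]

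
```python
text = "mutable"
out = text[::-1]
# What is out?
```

text has length 7. The slice text[::-1] selects indices [6, 5, 4, 3, 2, 1, 0] (6->'e', 5->'l', 4->'b', 3->'a', 2->'t', 1->'u', 0->'m'), giving 'elbatum'.

'elbatum'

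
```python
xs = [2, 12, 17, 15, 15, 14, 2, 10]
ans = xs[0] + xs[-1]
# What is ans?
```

xs has length 8. xs[0] = 2.
xs has length 8. Negative index -1 maps to positive index 8 + (-1) = 7. xs[7] = 10.
Sum: 2 + 10 = 12.

12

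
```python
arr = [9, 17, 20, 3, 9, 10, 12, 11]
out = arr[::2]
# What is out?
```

arr has length 8. The slice arr[::2] selects indices [0, 2, 4, 6] (0->9, 2->20, 4->9, 6->12), giving [9, 20, 9, 12].

[9, 20, 9, 12]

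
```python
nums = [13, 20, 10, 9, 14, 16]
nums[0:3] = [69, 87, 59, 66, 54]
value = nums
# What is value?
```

nums starts as [13, 20, 10, 9, 14, 16] (length 6). The slice nums[0:3] covers indices [0, 1, 2] with values [13, 20, 10]. Replacing that slice with [69, 87, 59, 66, 54] (different length) produces [69, 87, 59, 66, 54, 9, 14, 16].

[69, 87, 59, 66, 54, 9, 14, 16]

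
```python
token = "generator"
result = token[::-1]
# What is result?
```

token has length 9. The slice token[::-1] selects indices [8, 7, 6, 5, 4, 3, 2, 1, 0] (8->'r', 7->'o', 6->'t', 5->'a', 4->'r', 3->'e', 2->'n', 1->'e', 0->'g'), giving 'rotareneg'.

'rotareneg'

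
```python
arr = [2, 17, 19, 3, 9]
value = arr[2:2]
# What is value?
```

arr has length 5. The slice arr[2:2] resolves to an empty index range, so the result is [].

[]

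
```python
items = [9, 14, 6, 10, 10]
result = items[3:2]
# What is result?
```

items has length 5. The slice items[3:2] resolves to an empty index range, so the result is [].

[]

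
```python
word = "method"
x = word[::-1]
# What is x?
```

word has length 6. The slice word[::-1] selects indices [5, 4, 3, 2, 1, 0] (5->'d', 4->'o', 3->'h', 2->'t', 1->'e', 0->'m'), giving 'dohtem'.

'dohtem'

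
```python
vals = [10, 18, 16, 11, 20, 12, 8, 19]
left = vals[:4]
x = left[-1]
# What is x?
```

vals has length 8. The slice vals[:4] selects indices [0, 1, 2, 3] (0->10, 1->18, 2->16, 3->11), giving [10, 18, 16, 11]. So left = [10, 18, 16, 11]. Then left[-1] = 11.

11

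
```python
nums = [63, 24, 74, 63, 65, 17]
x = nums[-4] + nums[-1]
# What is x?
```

nums has length 6. Negative index -4 maps to positive index 6 + (-4) = 2. nums[2] = 74.
nums has length 6. Negative index -1 maps to positive index 6 + (-1) = 5. nums[5] = 17.
Sum: 74 + 17 = 91.

91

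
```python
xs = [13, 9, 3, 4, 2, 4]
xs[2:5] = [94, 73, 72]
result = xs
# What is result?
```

xs starts as [13, 9, 3, 4, 2, 4] (length 6). The slice xs[2:5] covers indices [2, 3, 4] with values [3, 4, 2]. Replacing that slice with [94, 73, 72] (same length) produces [13, 9, 94, 73, 72, 4].

[13, 9, 94, 73, 72, 4]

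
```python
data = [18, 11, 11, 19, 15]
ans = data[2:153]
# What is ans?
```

data has length 5. The slice data[2:153] selects indices [2, 3, 4] (2->11, 3->19, 4->15), giving [11, 19, 15].

[11, 19, 15]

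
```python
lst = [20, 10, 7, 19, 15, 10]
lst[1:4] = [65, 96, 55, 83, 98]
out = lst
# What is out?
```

lst starts as [20, 10, 7, 19, 15, 10] (length 6). The slice lst[1:4] covers indices [1, 2, 3] with values [10, 7, 19]. Replacing that slice with [65, 96, 55, 83, 98] (different length) produces [20, 65, 96, 55, 83, 98, 15, 10].

[20, 65, 96, 55, 83, 98, 15, 10]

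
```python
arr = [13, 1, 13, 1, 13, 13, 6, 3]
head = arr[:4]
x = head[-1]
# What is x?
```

arr has length 8. The slice arr[:4] selects indices [0, 1, 2, 3] (0->13, 1->1, 2->13, 3->1), giving [13, 1, 13, 1]. So head = [13, 1, 13, 1]. Then head[-1] = 1.

1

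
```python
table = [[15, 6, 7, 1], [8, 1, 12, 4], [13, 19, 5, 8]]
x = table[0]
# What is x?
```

table has 3 rows. Row 0 is [15, 6, 7, 1].

[15, 6, 7, 1]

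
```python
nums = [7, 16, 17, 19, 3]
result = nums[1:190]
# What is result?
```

nums has length 5. The slice nums[1:190] selects indices [1, 2, 3, 4] (1->16, 2->17, 3->19, 4->3), giving [16, 17, 19, 3].

[16, 17, 19, 3]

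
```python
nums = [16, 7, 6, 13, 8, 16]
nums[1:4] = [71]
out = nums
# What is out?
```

nums starts as [16, 7, 6, 13, 8, 16] (length 6). The slice nums[1:4] covers indices [1, 2, 3] with values [7, 6, 13]. Replacing that slice with [71] (different length) produces [16, 71, 8, 16].

[16, 71, 8, 16]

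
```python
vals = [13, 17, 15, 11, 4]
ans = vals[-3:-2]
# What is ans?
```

vals has length 5. The slice vals[-3:-2] selects indices [2] (2->15), giving [15].

[15]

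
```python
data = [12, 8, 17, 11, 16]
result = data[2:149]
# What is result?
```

data has length 5. The slice data[2:149] selects indices [2, 3, 4] (2->17, 3->11, 4->16), giving [17, 11, 16].

[17, 11, 16]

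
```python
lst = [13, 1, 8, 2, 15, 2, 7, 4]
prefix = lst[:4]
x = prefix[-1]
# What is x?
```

lst has length 8. The slice lst[:4] selects indices [0, 1, 2, 3] (0->13, 1->1, 2->8, 3->2), giving [13, 1, 8, 2]. So prefix = [13, 1, 8, 2]. Then prefix[-1] = 2.

2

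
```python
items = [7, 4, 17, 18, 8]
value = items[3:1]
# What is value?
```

items has length 5. The slice items[3:1] resolves to an empty index range, so the result is [].

[]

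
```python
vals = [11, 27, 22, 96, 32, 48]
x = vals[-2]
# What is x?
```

vals has length 6. Negative index -2 maps to positive index 6 + (-2) = 4. vals[4] = 32.

32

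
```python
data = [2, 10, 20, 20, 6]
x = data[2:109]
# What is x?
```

data has length 5. The slice data[2:109] selects indices [2, 3, 4] (2->20, 3->20, 4->6), giving [20, 20, 6].

[20, 20, 6]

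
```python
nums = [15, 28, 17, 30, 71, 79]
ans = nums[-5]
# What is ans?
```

nums has length 6. Negative index -5 maps to positive index 6 + (-5) = 1. nums[1] = 28.

28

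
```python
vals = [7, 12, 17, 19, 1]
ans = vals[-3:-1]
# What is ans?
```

vals has length 5. The slice vals[-3:-1] selects indices [2, 3] (2->17, 3->19), giving [17, 19].

[17, 19]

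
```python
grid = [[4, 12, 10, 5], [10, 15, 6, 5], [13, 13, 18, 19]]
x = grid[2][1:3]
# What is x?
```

grid[2] = [13, 13, 18, 19]. grid[2] has length 4. The slice grid[2][1:3] selects indices [1, 2] (1->13, 2->18), giving [13, 18].

[13, 18]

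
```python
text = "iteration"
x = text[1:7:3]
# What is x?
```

text has length 9. The slice text[1:7:3] selects indices [1, 4] (1->'t', 4->'a'), giving 'ta'.

'ta'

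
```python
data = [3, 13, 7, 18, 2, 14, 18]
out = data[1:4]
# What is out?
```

data has length 7. The slice data[1:4] selects indices [1, 2, 3] (1->13, 2->7, 3->18), giving [13, 7, 18].

[13, 7, 18]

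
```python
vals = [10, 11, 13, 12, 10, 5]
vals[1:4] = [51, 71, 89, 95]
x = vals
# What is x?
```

vals starts as [10, 11, 13, 12, 10, 5] (length 6). The slice vals[1:4] covers indices [1, 2, 3] with values [11, 13, 12]. Replacing that slice with [51, 71, 89, 95] (different length) produces [10, 51, 71, 89, 95, 10, 5].

[10, 51, 71, 89, 95, 10, 5]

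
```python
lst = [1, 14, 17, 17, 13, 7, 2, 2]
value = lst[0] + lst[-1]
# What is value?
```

lst has length 8. lst[0] = 1.
lst has length 8. Negative index -1 maps to positive index 8 + (-1) = 7. lst[7] = 2.
Sum: 1 + 2 = 3.

3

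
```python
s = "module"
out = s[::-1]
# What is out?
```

s has length 6. The slice s[::-1] selects indices [5, 4, 3, 2, 1, 0] (5->'e', 4->'l', 3->'u', 2->'d', 1->'o', 0->'m'), giving 'eludom'.

'eludom'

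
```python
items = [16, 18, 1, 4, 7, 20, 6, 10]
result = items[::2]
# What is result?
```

items has length 8. The slice items[::2] selects indices [0, 2, 4, 6] (0->16, 2->1, 4->7, 6->6), giving [16, 1, 7, 6].

[16, 1, 7, 6]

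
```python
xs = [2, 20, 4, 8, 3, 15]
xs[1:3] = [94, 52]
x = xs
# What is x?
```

xs starts as [2, 20, 4, 8, 3, 15] (length 6). The slice xs[1:3] covers indices [1, 2] with values [20, 4]. Replacing that slice with [94, 52] (same length) produces [2, 94, 52, 8, 3, 15].

[2, 94, 52, 8, 3, 15]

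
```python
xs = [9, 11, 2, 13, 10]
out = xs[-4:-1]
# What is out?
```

xs has length 5. The slice xs[-4:-1] selects indices [1, 2, 3] (1->11, 2->2, 3->13), giving [11, 2, 13].

[11, 2, 13]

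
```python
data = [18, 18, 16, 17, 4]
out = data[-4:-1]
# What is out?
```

data has length 5. The slice data[-4:-1] selects indices [1, 2, 3] (1->18, 2->16, 3->17), giving [18, 16, 17].

[18, 16, 17]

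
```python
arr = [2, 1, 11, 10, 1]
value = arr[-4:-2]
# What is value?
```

arr has length 5. The slice arr[-4:-2] selects indices [1, 2] (1->1, 2->11), giving [1, 11].

[1, 11]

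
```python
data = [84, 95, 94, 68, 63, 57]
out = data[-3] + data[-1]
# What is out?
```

data has length 6. Negative index -3 maps to positive index 6 + (-3) = 3. data[3] = 68.
data has length 6. Negative index -1 maps to positive index 6 + (-1) = 5. data[5] = 57.
Sum: 68 + 57 = 125.

125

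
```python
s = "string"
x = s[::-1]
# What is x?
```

s has length 6. The slice s[::-1] selects indices [5, 4, 3, 2, 1, 0] (5->'g', 4->'n', 3->'i', 2->'r', 1->'t', 0->'s'), giving 'gnirts'.

'gnirts'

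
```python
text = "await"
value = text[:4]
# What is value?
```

text has length 5. The slice text[:4] selects indices [0, 1, 2, 3] (0->'a', 1->'w', 2->'a', 3->'i'), giving 'awai'.

'awai'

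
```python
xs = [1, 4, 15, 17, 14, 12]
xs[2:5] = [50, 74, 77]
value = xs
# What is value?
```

xs starts as [1, 4, 15, 17, 14, 12] (length 6). The slice xs[2:5] covers indices [2, 3, 4] with values [15, 17, 14]. Replacing that slice with [50, 74, 77] (same length) produces [1, 4, 50, 74, 77, 12].

[1, 4, 50, 74, 77, 12]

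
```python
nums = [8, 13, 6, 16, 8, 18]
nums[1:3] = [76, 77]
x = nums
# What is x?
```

nums starts as [8, 13, 6, 16, 8, 18] (length 6). The slice nums[1:3] covers indices [1, 2] with values [13, 6]. Replacing that slice with [76, 77] (same length) produces [8, 76, 77, 16, 8, 18].

[8, 76, 77, 16, 8, 18]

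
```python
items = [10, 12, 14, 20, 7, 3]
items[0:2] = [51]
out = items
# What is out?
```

items starts as [10, 12, 14, 20, 7, 3] (length 6). The slice items[0:2] covers indices [0, 1] with values [10, 12]. Replacing that slice with [51] (different length) produces [51, 14, 20, 7, 3].

[51, 14, 20, 7, 3]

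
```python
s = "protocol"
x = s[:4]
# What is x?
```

s has length 8. The slice s[:4] selects indices [0, 1, 2, 3] (0->'p', 1->'r', 2->'o', 3->'t'), giving 'prot'.

'prot'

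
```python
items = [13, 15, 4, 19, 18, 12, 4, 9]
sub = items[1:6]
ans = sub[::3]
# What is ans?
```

items has length 8. The slice items[1:6] selects indices [1, 2, 3, 4, 5] (1->15, 2->4, 3->19, 4->18, 5->12), giving [15, 4, 19, 18, 12]. So sub = [15, 4, 19, 18, 12]. sub has length 5. The slice sub[::3] selects indices [0, 3] (0->15, 3->18), giving [15, 18].

[15, 18]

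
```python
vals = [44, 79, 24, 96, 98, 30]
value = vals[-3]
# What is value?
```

vals has length 6. Negative index -3 maps to positive index 6 + (-3) = 3. vals[3] = 96.

96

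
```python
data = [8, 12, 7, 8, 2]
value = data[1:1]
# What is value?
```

data has length 5. The slice data[1:1] resolves to an empty index range, so the result is [].

[]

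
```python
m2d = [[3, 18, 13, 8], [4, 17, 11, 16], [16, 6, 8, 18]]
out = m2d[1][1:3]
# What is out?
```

m2d[1] = [4, 17, 11, 16]. m2d[1] has length 4. The slice m2d[1][1:3] selects indices [1, 2] (1->17, 2->11), giving [17, 11].

[17, 11]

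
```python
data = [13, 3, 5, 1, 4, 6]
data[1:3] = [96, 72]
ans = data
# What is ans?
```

data starts as [13, 3, 5, 1, 4, 6] (length 6). The slice data[1:3] covers indices [1, 2] with values [3, 5]. Replacing that slice with [96, 72] (same length) produces [13, 96, 72, 1, 4, 6].

[13, 96, 72, 1, 4, 6]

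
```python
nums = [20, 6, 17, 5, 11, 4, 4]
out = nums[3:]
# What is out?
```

nums has length 7. The slice nums[3:] selects indices [3, 4, 5, 6] (3->5, 4->11, 5->4, 6->4), giving [5, 11, 4, 4].

[5, 11, 4, 4]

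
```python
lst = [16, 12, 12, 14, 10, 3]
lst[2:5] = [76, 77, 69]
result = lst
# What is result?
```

lst starts as [16, 12, 12, 14, 10, 3] (length 6). The slice lst[2:5] covers indices [2, 3, 4] with values [12, 14, 10]. Replacing that slice with [76, 77, 69] (same length) produces [16, 12, 76, 77, 69, 3].

[16, 12, 76, 77, 69, 3]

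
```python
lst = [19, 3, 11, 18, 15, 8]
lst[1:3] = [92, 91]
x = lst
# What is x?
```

lst starts as [19, 3, 11, 18, 15, 8] (length 6). The slice lst[1:3] covers indices [1, 2] with values [3, 11]. Replacing that slice with [92, 91] (same length) produces [19, 92, 91, 18, 15, 8].

[19, 92, 91, 18, 15, 8]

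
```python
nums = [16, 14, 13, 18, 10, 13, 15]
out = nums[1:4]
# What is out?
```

nums has length 7. The slice nums[1:4] selects indices [1, 2, 3] (1->14, 2->13, 3->18), giving [14, 13, 18].

[14, 13, 18]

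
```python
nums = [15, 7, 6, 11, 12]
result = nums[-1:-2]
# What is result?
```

nums has length 5. The slice nums[-1:-2] resolves to an empty index range, so the result is [].

[]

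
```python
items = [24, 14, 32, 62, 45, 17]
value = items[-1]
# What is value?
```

items has length 6. Negative index -1 maps to positive index 6 + (-1) = 5. items[5] = 17.

17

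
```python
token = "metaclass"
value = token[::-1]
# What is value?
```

token has length 9. The slice token[::-1] selects indices [8, 7, 6, 5, 4, 3, 2, 1, 0] (8->'s', 7->'s', 6->'a', 5->'l', 4->'c', 3->'a', 2->'t', 1->'e', 0->'m'), giving 'ssalcatem'.

'ssalcatem'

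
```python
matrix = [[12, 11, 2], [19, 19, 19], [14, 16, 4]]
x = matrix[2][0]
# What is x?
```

matrix[2] = [14, 16, 4]. Taking column 0 of that row yields 14.

14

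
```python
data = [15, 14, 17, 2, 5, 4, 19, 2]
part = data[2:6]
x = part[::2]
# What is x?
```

data has length 8. The slice data[2:6] selects indices [2, 3, 4, 5] (2->17, 3->2, 4->5, 5->4), giving [17, 2, 5, 4]. So part = [17, 2, 5, 4]. part has length 4. The slice part[::2] selects indices [0, 2] (0->17, 2->5), giving [17, 5].

[17, 5]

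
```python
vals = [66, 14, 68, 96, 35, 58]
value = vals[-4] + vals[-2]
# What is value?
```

vals has length 6. Negative index -4 maps to positive index 6 + (-4) = 2. vals[2] = 68.
vals has length 6. Negative index -2 maps to positive index 6 + (-2) = 4. vals[4] = 35.
Sum: 68 + 35 = 103.

103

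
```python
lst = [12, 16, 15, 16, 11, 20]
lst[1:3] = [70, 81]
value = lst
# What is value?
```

lst starts as [12, 16, 15, 16, 11, 20] (length 6). The slice lst[1:3] covers indices [1, 2] with values [16, 15]. Replacing that slice with [70, 81] (same length) produces [12, 70, 81, 16, 11, 20].

[12, 70, 81, 16, 11, 20]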